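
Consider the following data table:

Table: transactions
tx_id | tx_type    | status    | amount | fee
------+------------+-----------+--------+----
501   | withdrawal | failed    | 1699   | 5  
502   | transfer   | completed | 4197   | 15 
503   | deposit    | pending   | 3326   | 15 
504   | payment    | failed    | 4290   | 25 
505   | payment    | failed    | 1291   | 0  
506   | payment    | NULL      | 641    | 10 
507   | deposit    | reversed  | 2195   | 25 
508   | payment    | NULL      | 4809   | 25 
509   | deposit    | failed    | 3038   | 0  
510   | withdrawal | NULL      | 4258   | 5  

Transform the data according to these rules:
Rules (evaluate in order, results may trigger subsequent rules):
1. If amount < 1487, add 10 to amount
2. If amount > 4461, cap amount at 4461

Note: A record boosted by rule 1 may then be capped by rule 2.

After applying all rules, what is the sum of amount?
29416

Step 1: Apply rule 1 to records with amount < 1487
  - 2 records get bonus of 10
  - Of these, 0 records then exceed 4461 and get capped
Step 2: Apply rule 2 to records with amount > 4461
  - 1 records (original) are capped
Step 3: Calculate final sum = 29416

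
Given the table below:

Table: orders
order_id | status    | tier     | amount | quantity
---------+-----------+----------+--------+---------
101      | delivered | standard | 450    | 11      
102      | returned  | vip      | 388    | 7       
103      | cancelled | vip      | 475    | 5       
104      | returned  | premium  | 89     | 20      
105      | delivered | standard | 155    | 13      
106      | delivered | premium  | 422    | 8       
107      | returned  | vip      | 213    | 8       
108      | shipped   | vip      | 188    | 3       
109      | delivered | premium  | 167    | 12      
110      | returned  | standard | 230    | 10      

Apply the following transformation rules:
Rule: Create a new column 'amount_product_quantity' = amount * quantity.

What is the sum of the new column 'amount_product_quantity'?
23784

Step 1: For each record, compute amount * quantity
Example calculations:
  450 * 11 = 4950
  388 * 7 = 2716
  475 * 5 = 2375
  ...
Step 2: Sum all derived values
Step 3: Total = 23784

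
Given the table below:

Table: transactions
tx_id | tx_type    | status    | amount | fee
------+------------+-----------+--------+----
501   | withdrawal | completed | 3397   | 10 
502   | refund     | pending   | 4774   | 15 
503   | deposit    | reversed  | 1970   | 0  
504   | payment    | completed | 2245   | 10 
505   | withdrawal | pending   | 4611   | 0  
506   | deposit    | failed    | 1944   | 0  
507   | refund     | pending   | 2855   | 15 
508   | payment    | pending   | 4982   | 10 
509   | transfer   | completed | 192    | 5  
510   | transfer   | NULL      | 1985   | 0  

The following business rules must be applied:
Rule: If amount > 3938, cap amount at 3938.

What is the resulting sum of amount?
26402

Step 1: 3 records have amount > 3938
Step 2: These records originally summed to 14367
Step 3: After capping: 3 × 3938 = 11814
Step 4: Unaffected records sum: 14588
Step 5: Final sum = 11814 + 14588 = 26402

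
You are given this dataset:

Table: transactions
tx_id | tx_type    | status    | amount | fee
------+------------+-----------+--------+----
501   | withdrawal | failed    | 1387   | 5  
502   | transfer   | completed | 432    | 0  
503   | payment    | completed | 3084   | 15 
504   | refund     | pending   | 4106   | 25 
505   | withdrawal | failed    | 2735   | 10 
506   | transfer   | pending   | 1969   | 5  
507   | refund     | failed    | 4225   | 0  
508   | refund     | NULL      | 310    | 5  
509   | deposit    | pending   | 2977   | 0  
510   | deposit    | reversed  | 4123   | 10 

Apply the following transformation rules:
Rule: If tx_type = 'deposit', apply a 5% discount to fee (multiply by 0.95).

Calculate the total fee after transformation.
74.5

Step 1: Records with tx_type = 'deposit' have total fee = 10
Step 2: Apply multiplier: 10 × 0.95 = 9.5
Step 3: Other records total: 65
Step 4: Final sum = 9.5 + 65 = 74.5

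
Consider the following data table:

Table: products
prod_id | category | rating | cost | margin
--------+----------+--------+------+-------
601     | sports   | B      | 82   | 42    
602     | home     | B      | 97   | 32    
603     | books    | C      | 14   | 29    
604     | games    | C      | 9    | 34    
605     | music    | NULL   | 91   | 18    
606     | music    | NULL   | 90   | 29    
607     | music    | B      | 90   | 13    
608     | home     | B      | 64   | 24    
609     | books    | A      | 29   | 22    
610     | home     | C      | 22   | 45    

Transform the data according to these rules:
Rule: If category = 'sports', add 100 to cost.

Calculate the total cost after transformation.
688

Step 1: Count records where category = 'sports': 1
Step 2: Total bonus added: 1 × 100 = 100
Step 3: Original sum of cost: 588
Step 4: Final sum = 588 + 100 = 688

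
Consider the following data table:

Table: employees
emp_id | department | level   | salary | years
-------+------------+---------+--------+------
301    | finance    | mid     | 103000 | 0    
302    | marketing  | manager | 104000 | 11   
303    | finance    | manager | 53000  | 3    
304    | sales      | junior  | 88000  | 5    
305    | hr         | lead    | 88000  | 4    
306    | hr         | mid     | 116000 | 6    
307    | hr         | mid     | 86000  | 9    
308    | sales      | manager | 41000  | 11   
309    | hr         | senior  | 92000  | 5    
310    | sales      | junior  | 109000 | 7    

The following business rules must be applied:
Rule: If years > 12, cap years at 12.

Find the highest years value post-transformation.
11

Step 1: Original maximum years = 11
Step 2: Check cap of 12 against maximum
Step 3: No records exceed the cap (max 11 <= cap 12), so no capping applies
Step 4: Maximum after transformation = 11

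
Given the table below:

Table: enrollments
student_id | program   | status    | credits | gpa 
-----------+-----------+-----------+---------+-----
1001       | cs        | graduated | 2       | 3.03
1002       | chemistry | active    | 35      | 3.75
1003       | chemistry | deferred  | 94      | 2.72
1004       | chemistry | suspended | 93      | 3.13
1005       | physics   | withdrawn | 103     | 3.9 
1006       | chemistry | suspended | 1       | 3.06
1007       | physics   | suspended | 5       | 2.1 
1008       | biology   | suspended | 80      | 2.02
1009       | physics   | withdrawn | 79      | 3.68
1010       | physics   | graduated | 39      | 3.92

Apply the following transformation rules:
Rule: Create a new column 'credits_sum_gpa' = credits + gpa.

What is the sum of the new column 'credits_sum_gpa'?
562.31

Step 1: For each record, compute credits + gpa
Example calculations:
  2 + 3.03 = 5.03
  35 + 3.75 = 38.75
  94 + 2.72 = 96.72
  ...
Step 2: Sum all derived values
Step 3: Total = 562.31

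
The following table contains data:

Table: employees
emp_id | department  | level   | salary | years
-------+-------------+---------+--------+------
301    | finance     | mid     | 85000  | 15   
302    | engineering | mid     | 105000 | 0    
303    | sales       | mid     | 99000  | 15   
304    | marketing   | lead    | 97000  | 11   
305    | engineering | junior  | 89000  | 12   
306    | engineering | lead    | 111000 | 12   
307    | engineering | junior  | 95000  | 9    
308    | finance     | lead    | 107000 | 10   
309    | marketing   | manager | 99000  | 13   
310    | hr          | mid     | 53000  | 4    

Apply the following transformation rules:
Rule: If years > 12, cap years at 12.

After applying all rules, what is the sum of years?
94

Step 1: 3 records have years > 12
Step 2: These records originally summed to 43
Step 3: After capping: 3 × 12 = 36
Step 4: Unaffected records sum: 58
Step 5: Final sum = 36 + 58 = 94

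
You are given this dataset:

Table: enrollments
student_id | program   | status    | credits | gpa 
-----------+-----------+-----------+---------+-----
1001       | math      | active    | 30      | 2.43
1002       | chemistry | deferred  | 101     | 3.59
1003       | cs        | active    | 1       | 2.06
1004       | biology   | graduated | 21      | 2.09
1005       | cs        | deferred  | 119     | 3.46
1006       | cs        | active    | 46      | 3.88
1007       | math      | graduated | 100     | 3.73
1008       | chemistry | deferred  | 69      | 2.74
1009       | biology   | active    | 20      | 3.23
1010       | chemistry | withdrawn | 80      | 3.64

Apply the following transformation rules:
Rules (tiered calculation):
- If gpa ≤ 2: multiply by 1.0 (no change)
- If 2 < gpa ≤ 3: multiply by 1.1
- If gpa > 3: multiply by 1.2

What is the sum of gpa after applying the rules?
36.09

Step 1: Tier 1 (gpa ≤ 2): 0 records, sum = 0 × 1.0 = 0.0
Step 2: Tier 2 (2 < gpa ≤ 3): 4 records, sum = 9.32 × 1.1 = 10.25
Step 3: Tier 3 (gpa > 3): 6 records, sum = 21.53 × 1.2 = 25.84
Step 4: Final sum = 0.0 + 10.25 + 25.84 = 36.09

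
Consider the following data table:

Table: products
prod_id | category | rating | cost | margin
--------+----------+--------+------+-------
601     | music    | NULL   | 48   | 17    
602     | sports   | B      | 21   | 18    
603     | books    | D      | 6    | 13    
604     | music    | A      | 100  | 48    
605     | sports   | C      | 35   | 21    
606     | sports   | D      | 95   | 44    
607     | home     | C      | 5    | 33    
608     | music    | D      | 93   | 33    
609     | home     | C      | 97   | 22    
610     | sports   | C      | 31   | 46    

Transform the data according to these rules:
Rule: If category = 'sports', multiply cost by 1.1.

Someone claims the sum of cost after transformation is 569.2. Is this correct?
No, the correct result is 549.2.

Step 1: Calculate the correct sum after transformation
Step 2: Apply multiplier 1.1 to records where category = 'sports'
Step 3: Correct result = 549.2
Step 4: Claimed result = 569.2
Step 5: 549.2 ≠ 569.2
Conclusion: The claimed result is incorrect. The correct answer is 549.2.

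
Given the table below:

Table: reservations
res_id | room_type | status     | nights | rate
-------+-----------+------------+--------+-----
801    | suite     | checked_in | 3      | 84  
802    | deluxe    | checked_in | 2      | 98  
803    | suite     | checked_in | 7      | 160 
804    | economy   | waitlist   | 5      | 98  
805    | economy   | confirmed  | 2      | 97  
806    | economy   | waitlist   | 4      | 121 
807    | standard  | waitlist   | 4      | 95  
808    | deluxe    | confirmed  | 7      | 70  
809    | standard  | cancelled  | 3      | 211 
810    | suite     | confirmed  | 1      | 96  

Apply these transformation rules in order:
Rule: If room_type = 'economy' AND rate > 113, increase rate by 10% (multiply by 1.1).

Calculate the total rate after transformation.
1142.1

Step 1: Find records where room_type = 'economy' AND rate > 113
Step 2: 1 records match, summing to 121
Step 3: After multiplier: 121 × 1.1 = 133.1
Step 4: Unaffected records sum: 1009
Step 5: Final sum = 133.1 + 1009 = 1142.1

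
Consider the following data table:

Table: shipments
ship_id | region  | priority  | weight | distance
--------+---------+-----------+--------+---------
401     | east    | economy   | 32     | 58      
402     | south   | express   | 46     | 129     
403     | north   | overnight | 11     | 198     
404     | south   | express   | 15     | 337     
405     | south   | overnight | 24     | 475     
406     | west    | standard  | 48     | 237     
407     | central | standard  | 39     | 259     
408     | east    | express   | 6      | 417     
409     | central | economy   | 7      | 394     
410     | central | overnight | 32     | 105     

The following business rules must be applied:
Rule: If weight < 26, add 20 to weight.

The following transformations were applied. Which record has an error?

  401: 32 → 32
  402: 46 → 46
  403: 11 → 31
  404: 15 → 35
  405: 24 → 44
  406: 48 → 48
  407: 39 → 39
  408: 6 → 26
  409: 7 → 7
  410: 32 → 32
Record 409 has an error. The correct transformed value should be 27, not 7.

Step 1: Check each record against the rule
Step 2: Record 409 has weight = 7
Step 3: Since 7 < 26, the bonus should have been applied
Step 4: Correct value = 27, but claimed value = 7
Conclusion: Record 409 has the error.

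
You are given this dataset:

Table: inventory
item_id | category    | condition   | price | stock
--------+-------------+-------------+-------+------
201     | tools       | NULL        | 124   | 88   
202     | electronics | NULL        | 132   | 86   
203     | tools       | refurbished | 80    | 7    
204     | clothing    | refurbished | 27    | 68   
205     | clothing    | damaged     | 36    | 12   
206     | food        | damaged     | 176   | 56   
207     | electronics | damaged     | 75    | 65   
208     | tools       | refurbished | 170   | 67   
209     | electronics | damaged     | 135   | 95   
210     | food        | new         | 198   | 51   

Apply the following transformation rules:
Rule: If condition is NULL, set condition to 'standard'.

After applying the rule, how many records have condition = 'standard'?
2

Step 1: Count records where condition IS NULL
Step 2: Found 2 records with NULL condition
Step 3: These records will have condition set to 'standard'
Step 4: Records already having condition = 'standard': 0
Step 5: Answer: 2 + 0 = 2 records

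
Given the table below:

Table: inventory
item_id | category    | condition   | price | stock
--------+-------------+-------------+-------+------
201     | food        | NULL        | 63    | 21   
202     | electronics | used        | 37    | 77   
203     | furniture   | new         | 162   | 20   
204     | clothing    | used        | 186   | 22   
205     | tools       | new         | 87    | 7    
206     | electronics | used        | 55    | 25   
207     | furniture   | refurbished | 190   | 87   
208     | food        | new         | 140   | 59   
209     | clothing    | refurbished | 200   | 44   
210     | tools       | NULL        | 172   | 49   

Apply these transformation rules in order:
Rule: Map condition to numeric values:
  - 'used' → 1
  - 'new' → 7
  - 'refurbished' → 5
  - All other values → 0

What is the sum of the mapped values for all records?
34

Step 1: Apply mapping to each record
Step 2: Count by status:
  'used': 3 records × 1 = 3
  'new': 3 records × 7 = 21
  'refurbished': 2 records × 5 = 10
Step 3: Sum all mapped values = 34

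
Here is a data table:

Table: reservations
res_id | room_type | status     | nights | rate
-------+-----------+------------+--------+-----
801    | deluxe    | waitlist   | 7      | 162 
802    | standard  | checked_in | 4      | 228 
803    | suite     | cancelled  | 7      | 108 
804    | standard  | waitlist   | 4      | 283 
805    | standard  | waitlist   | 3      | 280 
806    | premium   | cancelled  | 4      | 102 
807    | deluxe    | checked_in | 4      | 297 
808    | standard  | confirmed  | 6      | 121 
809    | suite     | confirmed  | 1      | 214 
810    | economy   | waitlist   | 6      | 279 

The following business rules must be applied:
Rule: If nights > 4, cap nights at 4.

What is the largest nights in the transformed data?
4

Step 1: Original maximum nights = 7
Step 2: Apply cap at 4
Step 3: 4 records had nights > 4 and were capped
Step 4: Maximum after transformation = 4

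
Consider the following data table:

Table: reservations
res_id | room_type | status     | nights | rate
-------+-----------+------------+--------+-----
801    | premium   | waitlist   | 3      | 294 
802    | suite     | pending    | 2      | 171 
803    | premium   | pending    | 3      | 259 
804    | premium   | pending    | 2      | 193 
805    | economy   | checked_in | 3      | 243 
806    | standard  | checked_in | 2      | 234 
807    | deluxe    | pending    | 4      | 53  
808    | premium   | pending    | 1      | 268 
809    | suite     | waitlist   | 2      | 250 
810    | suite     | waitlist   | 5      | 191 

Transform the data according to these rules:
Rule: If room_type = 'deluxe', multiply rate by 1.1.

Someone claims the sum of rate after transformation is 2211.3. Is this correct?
No, the correct result is 2161.3.

Step 1: Calculate the correct sum after transformation
Step 2: Apply multiplier 1.1 to records where room_type = 'deluxe'
Step 3: Correct result = 2161.3
Step 4: Claimed result = 2211.3
Step 5: 2161.3 ≠ 2211.3
Conclusion: The claimed result is incorrect. The correct answer is 2161.3.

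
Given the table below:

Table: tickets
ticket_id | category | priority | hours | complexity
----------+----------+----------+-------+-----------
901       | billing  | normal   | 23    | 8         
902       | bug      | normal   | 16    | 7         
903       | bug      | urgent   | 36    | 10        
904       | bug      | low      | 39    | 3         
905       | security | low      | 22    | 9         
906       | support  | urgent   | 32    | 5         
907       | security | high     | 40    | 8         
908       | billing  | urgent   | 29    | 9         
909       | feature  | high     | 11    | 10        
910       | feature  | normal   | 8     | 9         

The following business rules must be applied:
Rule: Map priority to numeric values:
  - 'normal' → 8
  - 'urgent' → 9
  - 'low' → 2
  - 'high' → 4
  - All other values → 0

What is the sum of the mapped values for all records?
63

Step 1: Apply mapping to each record
Step 2: Count by status:
  'normal': 3 records × 8 = 24
  'urgent': 3 records × 9 = 27
  'low': 2 records × 2 = 4
  'high': 2 records × 4 = 8
Step 3: Sum all mapped values = 63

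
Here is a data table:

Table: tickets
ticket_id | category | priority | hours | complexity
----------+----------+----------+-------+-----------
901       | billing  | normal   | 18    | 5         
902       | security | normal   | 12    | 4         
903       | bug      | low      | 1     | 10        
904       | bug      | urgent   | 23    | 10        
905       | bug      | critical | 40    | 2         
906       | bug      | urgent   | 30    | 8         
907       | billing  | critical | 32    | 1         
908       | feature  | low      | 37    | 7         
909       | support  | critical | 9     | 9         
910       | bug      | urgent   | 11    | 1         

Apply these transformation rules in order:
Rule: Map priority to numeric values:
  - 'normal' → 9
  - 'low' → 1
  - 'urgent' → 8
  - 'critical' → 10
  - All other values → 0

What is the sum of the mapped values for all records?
74

Step 1: Apply mapping to each record
Step 2: Count by status:
  'normal': 2 records × 9 = 18
  'low': 2 records × 1 = 2
  'urgent': 3 records × 8 = 24
  'critical': 3 records × 10 = 30
Step 3: Sum all mapped values = 74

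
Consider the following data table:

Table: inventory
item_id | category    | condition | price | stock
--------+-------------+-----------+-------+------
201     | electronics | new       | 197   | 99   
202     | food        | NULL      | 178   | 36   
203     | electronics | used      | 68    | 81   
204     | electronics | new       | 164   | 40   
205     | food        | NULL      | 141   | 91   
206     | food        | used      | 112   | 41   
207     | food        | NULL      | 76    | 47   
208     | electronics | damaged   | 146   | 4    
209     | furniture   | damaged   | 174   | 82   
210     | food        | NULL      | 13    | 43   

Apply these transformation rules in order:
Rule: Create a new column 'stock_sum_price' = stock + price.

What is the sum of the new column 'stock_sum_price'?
1833

Step 1: For each record, compute stock + price
Example calculations:
  99 + 197 = 296
  36 + 178 = 214
  81 + 68 = 149
  ...
Step 2: Sum all derived values
Step 3: Total = 1833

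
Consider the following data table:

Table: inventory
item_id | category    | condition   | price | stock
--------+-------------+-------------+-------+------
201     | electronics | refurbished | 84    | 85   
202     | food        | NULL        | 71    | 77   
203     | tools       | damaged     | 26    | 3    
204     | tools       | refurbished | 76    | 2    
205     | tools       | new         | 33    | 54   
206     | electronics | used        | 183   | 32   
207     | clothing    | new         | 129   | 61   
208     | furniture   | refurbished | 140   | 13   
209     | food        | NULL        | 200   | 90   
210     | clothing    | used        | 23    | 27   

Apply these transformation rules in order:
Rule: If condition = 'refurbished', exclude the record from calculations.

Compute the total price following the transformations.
665

Step 1: Identify records where condition = 'refurbished'
Step 2: The excluded records sum to 300
Step 3: Original total price = 965
Step 4: Remaining total = 965 - 300 = 665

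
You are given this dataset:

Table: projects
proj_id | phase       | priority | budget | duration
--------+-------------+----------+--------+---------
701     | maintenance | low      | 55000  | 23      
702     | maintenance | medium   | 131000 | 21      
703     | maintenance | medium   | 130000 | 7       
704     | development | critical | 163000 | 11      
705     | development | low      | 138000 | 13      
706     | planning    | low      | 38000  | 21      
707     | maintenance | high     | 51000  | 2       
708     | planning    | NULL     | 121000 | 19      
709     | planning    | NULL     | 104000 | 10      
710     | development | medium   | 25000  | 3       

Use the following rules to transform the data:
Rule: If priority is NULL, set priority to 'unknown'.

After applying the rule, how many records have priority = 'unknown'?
2

Step 1: Count records where priority IS NULL
Step 2: Found 2 records with NULL priority
Step 3: These records will have priority set to 'unknown'
Step 4: Records already having priority = 'unknown': 0
Step 5: Answer: 2 + 0 = 2 records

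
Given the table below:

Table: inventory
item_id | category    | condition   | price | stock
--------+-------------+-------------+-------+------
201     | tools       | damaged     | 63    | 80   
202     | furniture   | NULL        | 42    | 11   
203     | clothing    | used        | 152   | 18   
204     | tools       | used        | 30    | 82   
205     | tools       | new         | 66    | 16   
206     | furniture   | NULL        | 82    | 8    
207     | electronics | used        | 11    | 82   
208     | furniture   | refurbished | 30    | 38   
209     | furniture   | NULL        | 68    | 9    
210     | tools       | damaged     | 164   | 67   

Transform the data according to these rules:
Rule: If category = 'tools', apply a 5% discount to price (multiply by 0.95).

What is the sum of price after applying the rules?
691.85

Step 1: Records with category = 'tools' have total price = 323
Step 2: Apply multiplier: 323 × 0.95 = 306.85
Step 3: Other records total: 385
Step 4: Final sum = 306.85 + 385 = 691.85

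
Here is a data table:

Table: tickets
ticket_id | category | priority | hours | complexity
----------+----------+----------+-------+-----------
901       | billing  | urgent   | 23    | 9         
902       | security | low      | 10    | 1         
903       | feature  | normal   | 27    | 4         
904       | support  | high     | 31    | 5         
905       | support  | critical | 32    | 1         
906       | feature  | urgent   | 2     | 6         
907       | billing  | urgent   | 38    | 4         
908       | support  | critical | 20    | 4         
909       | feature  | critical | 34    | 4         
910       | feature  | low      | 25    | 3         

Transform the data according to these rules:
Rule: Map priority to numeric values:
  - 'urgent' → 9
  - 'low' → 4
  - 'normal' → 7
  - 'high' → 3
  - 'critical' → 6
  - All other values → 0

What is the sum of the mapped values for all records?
63

Step 1: Apply mapping to each record
Step 2: Count by status:
  'urgent': 3 records × 9 = 27
  'low': 2 records × 4 = 8
  'normal': 1 records × 7 = 7
  'high': 1 records × 3 = 3
  'critical': 3 records × 6 = 18
Step 3: Sum all mapped values = 63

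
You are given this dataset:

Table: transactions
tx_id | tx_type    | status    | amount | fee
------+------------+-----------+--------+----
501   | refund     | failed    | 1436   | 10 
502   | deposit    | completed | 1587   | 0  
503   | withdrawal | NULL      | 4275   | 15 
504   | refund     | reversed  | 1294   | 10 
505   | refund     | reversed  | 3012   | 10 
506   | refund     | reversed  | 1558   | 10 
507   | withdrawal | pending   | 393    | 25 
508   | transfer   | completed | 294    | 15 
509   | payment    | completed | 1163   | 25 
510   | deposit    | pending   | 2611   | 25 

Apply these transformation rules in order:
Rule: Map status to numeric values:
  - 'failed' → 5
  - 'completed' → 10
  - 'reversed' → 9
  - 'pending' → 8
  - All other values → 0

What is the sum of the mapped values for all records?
78

Step 1: Apply mapping to each record
Step 2: Count by status:
  'failed': 1 records × 5 = 5
  'completed': 3 records × 10 = 30
  'reversed': 3 records × 9 = 27
  'pending': 2 records × 8 = 16
Step 3: Sum all mapped values = 78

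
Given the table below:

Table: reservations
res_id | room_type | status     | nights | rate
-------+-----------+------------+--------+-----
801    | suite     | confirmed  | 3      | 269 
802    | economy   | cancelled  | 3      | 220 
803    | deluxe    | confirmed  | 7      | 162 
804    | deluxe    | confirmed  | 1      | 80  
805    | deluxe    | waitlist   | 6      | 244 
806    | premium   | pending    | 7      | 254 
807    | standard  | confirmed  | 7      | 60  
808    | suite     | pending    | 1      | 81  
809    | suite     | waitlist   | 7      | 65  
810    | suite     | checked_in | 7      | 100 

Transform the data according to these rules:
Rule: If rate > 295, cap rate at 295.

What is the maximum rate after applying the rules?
269

Step 1: Original maximum rate = 269
Step 2: Check cap of 295 against maximum
Step 3: No records exceed the cap (max 269 <= cap 295), so no capping applies
Step 4: Maximum after transformation = 269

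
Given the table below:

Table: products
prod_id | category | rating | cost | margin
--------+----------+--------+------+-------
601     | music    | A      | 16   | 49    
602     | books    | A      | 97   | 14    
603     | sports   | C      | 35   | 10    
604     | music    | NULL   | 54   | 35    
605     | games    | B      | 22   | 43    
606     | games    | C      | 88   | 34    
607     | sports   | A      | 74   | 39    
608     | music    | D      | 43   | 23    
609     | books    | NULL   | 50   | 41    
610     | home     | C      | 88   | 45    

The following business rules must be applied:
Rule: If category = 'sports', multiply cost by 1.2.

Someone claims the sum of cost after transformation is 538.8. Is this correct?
No, the correct result is 588.8.

Step 1: Calculate the correct sum after transformation
Step 2: Apply multiplier 1.2 to records where category = 'sports'
Step 3: Correct result = 588.8
Step 4: Claimed result = 538.8
Step 5: 588.8 ≠ 538.8
Conclusion: The claimed result is incorrect. The correct answer is 588.8.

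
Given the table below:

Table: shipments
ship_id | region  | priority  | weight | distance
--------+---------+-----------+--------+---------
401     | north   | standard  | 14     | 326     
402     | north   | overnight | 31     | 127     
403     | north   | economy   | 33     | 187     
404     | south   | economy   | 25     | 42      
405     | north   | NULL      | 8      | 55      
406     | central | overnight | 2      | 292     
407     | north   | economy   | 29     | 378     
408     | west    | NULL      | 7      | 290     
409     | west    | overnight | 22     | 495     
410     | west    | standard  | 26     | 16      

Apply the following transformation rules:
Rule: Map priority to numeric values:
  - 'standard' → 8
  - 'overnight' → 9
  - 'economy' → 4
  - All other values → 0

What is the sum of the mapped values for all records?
55

Step 1: Apply mapping to each record
Step 2: Count by status:
  'standard': 2 records × 8 = 16
  'overnight': 3 records × 9 = 27
  'economy': 3 records × 4 = 12
Step 3: Sum all mapped values = 55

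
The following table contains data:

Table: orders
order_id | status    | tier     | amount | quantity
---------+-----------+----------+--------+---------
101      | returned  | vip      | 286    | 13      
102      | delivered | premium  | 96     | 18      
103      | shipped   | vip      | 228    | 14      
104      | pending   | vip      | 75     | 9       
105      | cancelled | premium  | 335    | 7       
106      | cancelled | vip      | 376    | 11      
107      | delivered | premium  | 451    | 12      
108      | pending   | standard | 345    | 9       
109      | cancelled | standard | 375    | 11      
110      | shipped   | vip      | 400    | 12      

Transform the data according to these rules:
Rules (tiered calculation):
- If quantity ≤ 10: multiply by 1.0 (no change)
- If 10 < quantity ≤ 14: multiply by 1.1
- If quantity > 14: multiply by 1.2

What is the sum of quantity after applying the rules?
126.9

Step 1: Tier 1 (quantity ≤ 10): 3 records, sum = 25 × 1.0 = 25.0
Step 2: Tier 2 (10 < quantity ≤ 14): 6 records, sum = 73 × 1.1 = 80.3
Step 3: Tier 3 (quantity > 14): 1 records, sum = 18 × 1.2 = 21.6
Step 4: Final sum = 25.0 + 80.3 + 21.6 = 126.9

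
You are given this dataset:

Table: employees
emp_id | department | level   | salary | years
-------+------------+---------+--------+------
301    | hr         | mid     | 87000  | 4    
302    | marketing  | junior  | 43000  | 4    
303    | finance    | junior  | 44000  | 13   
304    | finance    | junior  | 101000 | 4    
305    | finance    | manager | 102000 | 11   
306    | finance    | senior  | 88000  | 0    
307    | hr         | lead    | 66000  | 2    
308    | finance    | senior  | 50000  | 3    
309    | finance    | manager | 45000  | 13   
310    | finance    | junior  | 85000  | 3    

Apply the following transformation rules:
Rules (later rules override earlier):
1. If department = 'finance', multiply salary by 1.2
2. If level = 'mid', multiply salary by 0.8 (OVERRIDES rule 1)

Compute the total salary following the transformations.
796600.0

Step 1: Rule 2 takes priority for records with level = 'mid'
  - 1 records: 87000 × 0.8 = 69600.0
Step 2: Rule 1 applies to remaining records with department = 'finance'
  - 7 records: 515000 × 1.2 = 618000.0
Step 3: Other records unchanged: 109000
Step 4: Final sum = 69600.0 + 618000.0 + 109000 = 796600.0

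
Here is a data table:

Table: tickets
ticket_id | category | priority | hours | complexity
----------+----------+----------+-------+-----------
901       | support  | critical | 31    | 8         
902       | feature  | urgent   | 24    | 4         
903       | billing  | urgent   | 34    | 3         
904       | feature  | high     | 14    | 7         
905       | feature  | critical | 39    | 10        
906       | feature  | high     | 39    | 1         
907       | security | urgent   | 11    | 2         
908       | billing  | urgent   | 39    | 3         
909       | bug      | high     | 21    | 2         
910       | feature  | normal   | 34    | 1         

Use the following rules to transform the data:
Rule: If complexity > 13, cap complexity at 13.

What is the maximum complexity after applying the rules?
10

Step 1: Original maximum complexity = 10
Step 2: Check cap of 13 against maximum
Step 3: No records exceed the cap (max 10 <= cap 13), so no capping applies
Step 4: Maximum after transformation = 10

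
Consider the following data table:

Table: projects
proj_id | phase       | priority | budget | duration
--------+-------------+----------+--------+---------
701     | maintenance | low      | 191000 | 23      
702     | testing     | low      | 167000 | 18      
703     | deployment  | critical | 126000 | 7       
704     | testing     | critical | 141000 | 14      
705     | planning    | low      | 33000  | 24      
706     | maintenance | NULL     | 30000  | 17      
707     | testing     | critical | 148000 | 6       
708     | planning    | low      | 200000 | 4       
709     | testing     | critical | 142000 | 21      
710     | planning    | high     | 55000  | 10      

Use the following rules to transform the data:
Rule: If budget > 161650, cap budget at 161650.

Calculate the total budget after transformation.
1159950

Step 1: 3 records have budget > 161650
Step 2: These records originally summed to 558000
Step 3: After capping: 3 × 161650 = 484950
Step 4: Unaffected records sum: 675000
Step 5: Final sum = 484950 + 675000 = 1159950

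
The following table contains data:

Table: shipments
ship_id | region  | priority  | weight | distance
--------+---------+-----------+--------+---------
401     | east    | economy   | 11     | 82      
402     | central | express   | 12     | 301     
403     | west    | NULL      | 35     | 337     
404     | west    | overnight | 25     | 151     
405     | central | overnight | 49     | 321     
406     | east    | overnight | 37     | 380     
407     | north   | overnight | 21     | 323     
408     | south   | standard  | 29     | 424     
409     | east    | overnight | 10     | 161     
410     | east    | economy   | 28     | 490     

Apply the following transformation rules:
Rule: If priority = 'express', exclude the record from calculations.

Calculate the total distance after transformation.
2669

Step 1: Identify records where priority = 'express'
Step 2: The excluded records sum to 301
Step 3: Original total distance = 2970
Step 4: Remaining total = 2970 - 301 = 2669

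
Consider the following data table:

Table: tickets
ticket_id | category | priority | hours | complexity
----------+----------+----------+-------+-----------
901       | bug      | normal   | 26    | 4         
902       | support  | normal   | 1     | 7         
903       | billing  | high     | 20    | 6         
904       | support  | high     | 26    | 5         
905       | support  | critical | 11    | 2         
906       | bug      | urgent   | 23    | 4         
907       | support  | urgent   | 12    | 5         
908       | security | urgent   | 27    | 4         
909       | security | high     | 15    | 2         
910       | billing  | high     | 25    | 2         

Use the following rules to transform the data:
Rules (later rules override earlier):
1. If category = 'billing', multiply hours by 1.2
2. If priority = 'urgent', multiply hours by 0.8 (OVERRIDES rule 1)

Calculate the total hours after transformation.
182.6

Step 1: Rule 2 takes priority for records with priority = 'urgent'
  - 3 records: 62 × 0.8 = 49.6
Step 2: Rule 1 applies to remaining records with category = 'billing'
  - 2 records: 45 × 1.2 = 54.0
Step 3: Other records unchanged: 79
Step 4: Final sum = 49.6 + 54.0 + 79 = 182.6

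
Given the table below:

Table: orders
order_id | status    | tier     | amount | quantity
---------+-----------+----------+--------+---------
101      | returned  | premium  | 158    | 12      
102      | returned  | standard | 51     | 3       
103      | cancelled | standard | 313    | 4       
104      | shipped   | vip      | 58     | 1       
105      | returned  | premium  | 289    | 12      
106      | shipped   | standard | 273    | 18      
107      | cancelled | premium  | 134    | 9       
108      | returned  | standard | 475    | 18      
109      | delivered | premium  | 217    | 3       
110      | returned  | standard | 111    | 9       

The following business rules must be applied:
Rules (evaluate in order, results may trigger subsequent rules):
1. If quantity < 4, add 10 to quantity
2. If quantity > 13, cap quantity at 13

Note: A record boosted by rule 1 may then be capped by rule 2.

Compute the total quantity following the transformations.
109

Step 1: Apply rule 1 to records with quantity < 4
  - 3 records get bonus of 10
  - Of these, 0 records then exceed 13 and get capped
Step 2: Apply rule 2 to records with quantity > 13
  - 2 records (original) are capped
Step 3: Calculate final sum = 109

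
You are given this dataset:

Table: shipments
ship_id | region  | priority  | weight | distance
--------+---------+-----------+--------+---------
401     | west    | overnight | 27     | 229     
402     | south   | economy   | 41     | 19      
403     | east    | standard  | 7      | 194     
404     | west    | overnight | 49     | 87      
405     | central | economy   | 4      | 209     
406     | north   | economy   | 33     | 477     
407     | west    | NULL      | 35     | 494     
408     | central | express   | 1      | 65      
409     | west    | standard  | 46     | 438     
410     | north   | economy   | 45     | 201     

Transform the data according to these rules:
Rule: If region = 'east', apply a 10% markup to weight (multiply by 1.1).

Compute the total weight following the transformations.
288.7

Step 1: Records with region = 'east' have total weight = 7
Step 2: Apply multiplier: 7 × 1.1 = 7.7
Step 3: Other records total: 281
Step 4: Final sum = 7.7 + 281 = 288.7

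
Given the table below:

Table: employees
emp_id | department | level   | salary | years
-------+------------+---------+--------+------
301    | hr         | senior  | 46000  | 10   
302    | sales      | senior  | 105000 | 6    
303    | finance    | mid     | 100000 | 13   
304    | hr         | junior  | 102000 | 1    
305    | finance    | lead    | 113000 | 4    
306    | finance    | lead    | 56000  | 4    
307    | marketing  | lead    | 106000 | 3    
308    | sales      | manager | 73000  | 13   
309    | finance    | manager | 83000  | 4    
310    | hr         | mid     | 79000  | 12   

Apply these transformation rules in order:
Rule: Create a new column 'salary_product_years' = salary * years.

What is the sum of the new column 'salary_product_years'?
5715000

Step 1: For each record, compute salary * years
Example calculations:
  46000 * 10 = 460000
  105000 * 6 = 630000
  100000 * 13 = 1300000
  ...
Step 2: Sum all derived values
Step 3: Total = 5715000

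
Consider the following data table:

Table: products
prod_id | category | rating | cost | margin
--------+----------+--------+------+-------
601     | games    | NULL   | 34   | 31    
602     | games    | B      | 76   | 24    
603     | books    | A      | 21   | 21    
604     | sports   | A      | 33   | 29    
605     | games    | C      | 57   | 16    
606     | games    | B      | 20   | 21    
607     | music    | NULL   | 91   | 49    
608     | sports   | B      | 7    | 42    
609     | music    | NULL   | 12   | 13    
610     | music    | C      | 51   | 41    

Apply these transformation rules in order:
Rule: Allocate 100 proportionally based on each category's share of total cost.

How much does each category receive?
books: 5.22, games: 46.52, music: 38.31, sports: 9.95

Step 1: Calculate total cost = 402
Step 2: Calculate each category's proportion:
  books: 21/402 = 5.22% → 5.22
  games: 187/402 = 46.52% → 46.52
  music: 154/402 = 38.31% → 38.31
  sports: 40/402 = 9.95% → 9.95
Step 3: Verify: sum of allocations ≈ 100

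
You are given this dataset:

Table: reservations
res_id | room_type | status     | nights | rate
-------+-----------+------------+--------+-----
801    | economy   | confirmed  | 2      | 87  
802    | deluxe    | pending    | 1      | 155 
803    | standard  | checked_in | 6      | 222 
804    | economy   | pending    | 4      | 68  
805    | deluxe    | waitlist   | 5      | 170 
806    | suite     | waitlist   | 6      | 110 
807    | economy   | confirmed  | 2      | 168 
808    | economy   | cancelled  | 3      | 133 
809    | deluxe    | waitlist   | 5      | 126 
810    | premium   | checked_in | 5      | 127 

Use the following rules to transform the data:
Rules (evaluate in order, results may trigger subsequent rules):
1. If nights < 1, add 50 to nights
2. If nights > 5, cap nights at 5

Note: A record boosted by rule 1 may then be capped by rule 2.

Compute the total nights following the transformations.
37

Step 1: Apply rule 1 to records with nights < 1
  - 0 records get bonus of 50
  - Of these, 0 records then exceed 5 and get capped
Step 2: Apply rule 2 to records with nights > 5
  - 2 records (original) are capped
Step 3: Calculate final sum = 37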